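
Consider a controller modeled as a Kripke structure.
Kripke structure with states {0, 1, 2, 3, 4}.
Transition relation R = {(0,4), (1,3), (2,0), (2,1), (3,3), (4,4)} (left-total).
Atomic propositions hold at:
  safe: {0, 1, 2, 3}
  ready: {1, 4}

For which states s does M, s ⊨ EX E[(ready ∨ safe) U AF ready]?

{0, 2, 4}

Sat(ready ∨ safe) = {0, 1, 2, 3, 4}
AF ready: least fixpoint, start Z0 = {1, 4}, add states with every successor in Z. Z1 = {0, 1, 4}; Z2 = {0, 1, 2, 4}; fixed.
Sat(AF ready) = {0, 1, 2, 4}
E[(ready ∨ safe) U AF ready]: least fixpoint, start Z0 = Sat(AF ready) = {0, 1, 2, 4}, add states in Sat(ready ∨ safe) with some successor in Z. Already a fixed point.
Sat(E[(ready ∨ safe) U AF ready]) = {0, 1, 2, 4}
Sat(EX E[(ready ∨ safe) U AF ready]) = {s : some successor in {0, 1, 2, 4}} = {0, 2, 4}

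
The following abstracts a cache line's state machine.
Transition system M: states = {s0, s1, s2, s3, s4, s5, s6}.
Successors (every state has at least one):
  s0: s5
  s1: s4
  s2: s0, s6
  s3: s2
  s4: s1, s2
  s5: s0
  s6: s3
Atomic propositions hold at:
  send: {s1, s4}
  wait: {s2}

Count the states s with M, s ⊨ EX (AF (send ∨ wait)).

Sat(send ∨ wait) = {s1, s2, s4}
AF (send ∨ wait): least fixpoint, start Z0 = {s1, s2, s4}, add states with every successor in Z. Z1 = {s1, s2, s3, s4}; Z2 = {s1, s2, s3, s4, s6}; fixed.
Sat(AF (send ∨ wait)) = {s1, s2, s3, s4, s6}
Sat(EX (AF (send ∨ wait))) = {s : some successor in {s1, s2, s3, s4, s6}} = {s1, s2, s3, s4, s6}
|Sat(EX (AF (send ∨ wait)))| = |{s1, s2, s3, s4, s6}| = 5.

5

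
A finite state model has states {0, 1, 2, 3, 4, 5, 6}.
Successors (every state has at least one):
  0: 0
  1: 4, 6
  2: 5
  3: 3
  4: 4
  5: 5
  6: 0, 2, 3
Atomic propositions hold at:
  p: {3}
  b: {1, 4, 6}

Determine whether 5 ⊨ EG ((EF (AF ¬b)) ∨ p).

Sat(¬b) = {0, 2, 3, 5}
AF ¬b: least fixpoint, start Z0 = {0, 2, 3, 5}, add states with every successor in Z. Z1 = {0, 2, 3, 5, 6}; fixed.
Sat(AF ¬b) = {0, 2, 3, 5, 6}
EF (AF ¬b): least fixpoint, start Z0 = {0, 2, 3, 5, 6}, add states with some successor in Z. Z1 = {0, 1, 2, 3, 5, 6}; fixed.
Sat(EF (AF ¬b)) = {0, 1, 2, 3, 5, 6}
Sat((EF (AF ¬b)) ∨ p) = {0, 1, 2, 3, 5, 6}
EG ((EF (AF ¬b)) ∨ p): greatest fixpoint, start Z0 = {0, 1, 2, 3, 5, 6}, keep only states in Sat with some successor in Z. Already a fixed point.
Sat(EG ((EF (AF ¬b)) ∨ p)) = {0, 1, 2, 3, 5, 6}
5 ∈ Sat(EG ((EF (AF ¬b)) ∨ p)) = {0, 1, 2, 3, 5, 6}, so the formula holds at 5.

Yes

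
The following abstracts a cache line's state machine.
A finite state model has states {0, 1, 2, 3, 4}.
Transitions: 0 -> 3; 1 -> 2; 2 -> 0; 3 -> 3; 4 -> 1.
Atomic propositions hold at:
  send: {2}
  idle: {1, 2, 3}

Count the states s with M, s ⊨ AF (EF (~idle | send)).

Sat(~idle) = {0, 4}
Sat(~idle | send) = {0, 2, 4}
EF (~idle | send): least fixpoint, start Z0 = {0, 2, 4}, add states with some successor in Z. Z1 = {0, 1, 2, 4}; fixed.
Sat(EF (~idle | send)) = {0, 1, 2, 4}
AF (EF (~idle | send)): least fixpoint, start Z0 = {0, 1, 2, 4}, add states with every successor in Z. Already a fixed point.
Sat(AF (EF (~idle | send))) = {0, 1, 2, 4}
|Sat(AF (EF (~idle | send)))| = |{0, 1, 2, 4}| = 4.

4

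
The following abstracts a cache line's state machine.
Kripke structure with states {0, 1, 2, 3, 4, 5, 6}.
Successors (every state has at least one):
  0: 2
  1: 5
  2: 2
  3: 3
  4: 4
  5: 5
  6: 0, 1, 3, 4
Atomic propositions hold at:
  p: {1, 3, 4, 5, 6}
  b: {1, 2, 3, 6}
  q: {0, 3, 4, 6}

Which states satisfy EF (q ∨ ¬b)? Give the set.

{0, 1, 3, 4, 5, 6}

Sat(¬b) = {0, 4, 5}
Sat(q ∨ ¬b) = {0, 3, 4, 5, 6}
EF (q ∨ ¬b): least fixpoint, start Z0 = {0, 3, 4, 5, 6}, add states with some successor in Z. Z1 = {0, 1, 3, 4, 5, 6}; fixed.
Sat(EF (q ∨ ¬b)) = {0, 1, 3, 4, 5, 6}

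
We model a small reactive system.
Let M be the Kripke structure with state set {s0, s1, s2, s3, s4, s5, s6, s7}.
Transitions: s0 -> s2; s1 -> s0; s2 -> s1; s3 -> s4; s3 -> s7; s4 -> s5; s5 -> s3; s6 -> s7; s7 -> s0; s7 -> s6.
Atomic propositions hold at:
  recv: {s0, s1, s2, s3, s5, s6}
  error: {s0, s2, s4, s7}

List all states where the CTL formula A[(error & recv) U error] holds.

Sat(error & recv) = {s0, s2}
A[(error & recv) U error]: least fixpoint, start Z0 = Sat(error) = {s0, s2, s4, s7}, add states in Sat(error & recv) with every successor in Z. Already a fixed point.
Sat(A[(error & recv) U error]) = {s0, s2, s4, s7}

{s0, s2, s4, s7}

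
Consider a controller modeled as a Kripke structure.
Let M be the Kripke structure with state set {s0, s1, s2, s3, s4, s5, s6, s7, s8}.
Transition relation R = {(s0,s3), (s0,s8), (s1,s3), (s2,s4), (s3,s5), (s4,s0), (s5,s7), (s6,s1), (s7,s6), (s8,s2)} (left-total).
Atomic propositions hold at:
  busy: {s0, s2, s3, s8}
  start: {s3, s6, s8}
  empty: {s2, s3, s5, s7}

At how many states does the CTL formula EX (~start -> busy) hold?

5

Sat(~start) = {s0, s1, s2, s4, s5, s7}
Sat(~start -> busy) = {s0, s2, s3, s6, s8}
Sat(EX (~start -> busy)) = {s : some successor in {s0, s2, s3, s6, s8}} = {s0, s1, s4, s7, s8}
|Sat(EX (~start -> busy))| = |{s0, s1, s4, s7, s8}| = 5.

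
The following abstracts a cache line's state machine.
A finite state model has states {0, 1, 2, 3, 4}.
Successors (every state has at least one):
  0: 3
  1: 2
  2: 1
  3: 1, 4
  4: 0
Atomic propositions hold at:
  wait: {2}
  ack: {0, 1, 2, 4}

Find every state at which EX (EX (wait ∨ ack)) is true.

{0, 1, 2, 3}

Sat(wait ∨ ack) = {0, 1, 2, 4}
Sat(EX (wait ∨ ack)) = {s : some successor in {0, 1, 2, 4}} = {1, 2, 3, 4}
Sat(EX (EX (wait ∨ ack))) = {s : some successor in {1, 2, 3, 4}} = {0, 1, 2, 3}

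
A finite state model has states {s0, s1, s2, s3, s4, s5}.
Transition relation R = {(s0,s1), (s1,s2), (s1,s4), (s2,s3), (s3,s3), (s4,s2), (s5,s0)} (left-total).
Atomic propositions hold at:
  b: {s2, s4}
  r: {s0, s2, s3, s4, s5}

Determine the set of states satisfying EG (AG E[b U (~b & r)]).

Sat(~b) = {s0, s1, s3, s5}
Sat(~b & r) = {s0, s3, s5}
E[b U (~b & r)]: least fixpoint, start Z0 = Sat((~b & r)) = {s0, s3, s5}, add states in Sat(b) with some successor in Z. Z1 = {s0, s2, s3, s5}; Z2 = {s0, s2, s3, s4, s5}; fixed.
Sat(E[b U (~b & r)]) = {s0, s2, s3, s4, s5}
AG E[b U (~b & r)]: greatest fixpoint, start Z0 = {s0, s2, s3, s4, s5}, keep only states in Sat with every successor in Z. Z1 = {s2, s3, s4, s5}; Z2 = {s2, s3, s4}; fixed.
Sat(AG E[b U (~b & r)]) = {s2, s3, s4}
EG (AG E[b U (~b & r)]): greatest fixpoint, start Z0 = {s2, s3, s4}, keep only states in Sat with some successor in Z. Already a fixed point.
Sat(EG (AG E[b U (~b & r)])) = {s2, s3, s4}

{s2, s3, s4}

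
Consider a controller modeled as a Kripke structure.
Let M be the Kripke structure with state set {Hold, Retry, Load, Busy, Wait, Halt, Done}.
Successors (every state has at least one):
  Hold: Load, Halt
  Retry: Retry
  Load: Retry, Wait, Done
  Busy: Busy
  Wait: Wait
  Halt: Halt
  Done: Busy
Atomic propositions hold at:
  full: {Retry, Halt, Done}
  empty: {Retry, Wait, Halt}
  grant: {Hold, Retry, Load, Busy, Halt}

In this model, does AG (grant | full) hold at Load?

Sat(grant | full) = {Hold, Retry, Load, Busy, Halt, Done}
AG (grant | full): greatest fixpoint, start Z0 = {Hold, Retry, Load, Busy, Halt, Done}, keep only states in Sat with every successor in Z. Z1 = {Hold, Retry, Busy, Halt, Done}; Z2 = {Retry, Busy, Halt, Done}; fixed.
Sat(AG (grant | full)) = {Retry, Busy, Halt, Done}
Load ∉ Sat(AG (grant | full)) = {Retry, Busy, Halt, Done}, so the formula does not hold at Load.

No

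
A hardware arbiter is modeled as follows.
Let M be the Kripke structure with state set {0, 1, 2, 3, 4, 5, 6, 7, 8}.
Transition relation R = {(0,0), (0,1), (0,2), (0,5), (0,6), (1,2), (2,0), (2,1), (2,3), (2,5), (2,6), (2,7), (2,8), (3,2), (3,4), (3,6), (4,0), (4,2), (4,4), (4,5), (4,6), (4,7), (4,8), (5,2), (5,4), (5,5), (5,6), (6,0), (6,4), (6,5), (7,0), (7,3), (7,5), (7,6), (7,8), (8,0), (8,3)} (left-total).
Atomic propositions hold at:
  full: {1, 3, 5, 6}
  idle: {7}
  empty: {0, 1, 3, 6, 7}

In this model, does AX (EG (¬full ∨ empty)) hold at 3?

Yes

Sat(¬full) = {0, 2, 4, 7, 8}
Sat(¬full ∨ empty) = {0, 1, 2, 3, 4, 6, 7, 8}
EG (¬full ∨ empty): greatest fixpoint, start Z0 = {0, 1, 2, 3, 4, 6, 7, 8}, keep only states in Sat with some successor in Z. Already a fixed point.
Sat(EG (¬full ∨ empty)) = {0, 1, 2, 3, 4, 6, 7, 8}
Sat(AX (EG (¬full ∨ empty))) = {s : every successor in {0, 1, 2, 3, 4, 6, 7, 8}} = {1, 3, 8}
3 ∈ Sat(AX (EG (¬full ∨ empty))) = {1, 3, 8}, so the formula holds at 3.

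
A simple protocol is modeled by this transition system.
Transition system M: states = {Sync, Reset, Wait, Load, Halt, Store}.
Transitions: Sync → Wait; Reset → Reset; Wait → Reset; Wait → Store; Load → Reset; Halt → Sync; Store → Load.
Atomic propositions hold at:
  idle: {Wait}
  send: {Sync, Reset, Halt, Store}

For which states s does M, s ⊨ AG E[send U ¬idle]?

{Reset, Load, Store}

Sat(¬idle) = {Sync, Reset, Load, Halt, Store}
E[send U ¬idle]: least fixpoint, start Z0 = Sat(¬idle) = {Sync, Reset, Load, Halt, Store}, add states in Sat(send) with some successor in Z. Already a fixed point.
Sat(E[send U ¬idle]) = {Sync, Reset, Load, Halt, Store}
AG E[send U ¬idle]: greatest fixpoint, start Z0 = {Sync, Reset, Load, Halt, Store}, keep only states in Sat with every successor in Z. Z1 = {Reset, Load, Halt, Store}; Z2 = {Reset, Load, Store}; fixed.
Sat(AG E[send U ¬idle]) = {Reset, Load, Store}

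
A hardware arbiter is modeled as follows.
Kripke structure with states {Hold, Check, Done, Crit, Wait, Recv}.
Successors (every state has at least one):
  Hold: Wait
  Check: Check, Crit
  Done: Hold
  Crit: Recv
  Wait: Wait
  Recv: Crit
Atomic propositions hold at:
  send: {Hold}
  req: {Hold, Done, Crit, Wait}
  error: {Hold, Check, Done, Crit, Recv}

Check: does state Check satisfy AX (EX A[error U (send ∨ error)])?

Sat(send ∨ error) = {Hold, Check, Done, Crit, Recv}
A[error U (send ∨ error)]: least fixpoint, start Z0 = Sat((send ∨ error)) = {Hold, Check, Done, Crit, Recv}, add states in Sat(error) with every successor in Z. Already a fixed point.
Sat(A[error U (send ∨ error)]) = {Hold, Check, Done, Crit, Recv}
Sat(EX A[error U (send ∨ error)]) = {s : some successor in {Hold, Check, Done, Crit, Recv}} = {Check, Done, Crit, Recv}
Sat(AX (EX A[error U (send ∨ error)])) = {s : every successor in {Check, Done, Crit, Recv}} = {Check, Crit, Recv}
Check ∈ Sat(AX (EX A[error U (send ∨ error)])) = {Check, Crit, Recv}, so the formula holds at Check.

Yes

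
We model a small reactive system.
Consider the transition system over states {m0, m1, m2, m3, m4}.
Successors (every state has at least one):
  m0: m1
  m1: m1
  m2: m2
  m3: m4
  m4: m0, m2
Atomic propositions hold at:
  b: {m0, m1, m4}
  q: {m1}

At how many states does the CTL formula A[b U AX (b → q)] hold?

4

Sat(b → q) = {m1, m2, m3}
Sat(AX (b → q)) = {s : every successor in {m1, m2, m3}} = {m0, m1, m2}
A[b U AX (b → q)]: least fixpoint, start Z0 = Sat(AX (b → q)) = {m0, m1, m2}, add states in Sat(b) with every successor in Z. Z1 = {m0, m1, m2, m4}; fixed.
Sat(A[b U AX (b → q)]) = {m0, m1, m2, m4}
|Sat(A[b U AX (b → q)])| = |{m0, m1, m2, m4}| = 4.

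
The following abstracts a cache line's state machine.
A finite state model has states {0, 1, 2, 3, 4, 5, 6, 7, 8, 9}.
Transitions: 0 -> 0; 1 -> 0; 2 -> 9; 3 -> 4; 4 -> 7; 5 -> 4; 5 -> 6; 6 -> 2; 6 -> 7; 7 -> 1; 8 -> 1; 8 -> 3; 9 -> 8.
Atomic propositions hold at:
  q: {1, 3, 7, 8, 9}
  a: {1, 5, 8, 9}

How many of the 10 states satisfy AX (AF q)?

AF q: least fixpoint, start Z0 = {1, 3, 7, 8, 9}, add states with every successor in Z. Z1 = {1, 2, 3, 4, 7, 8, 9}; Z2 = {1, 2, 3, 4, 6, 7, 8, 9}; Z3 = {1, 2, 3, 4, 5, 6, 7, 8, 9}; fixed.
Sat(AF q) = {1, 2, 3, 4, 5, 6, 7, 8, 9}
Sat(AX (AF q)) = {s : every successor in {1, 2, 3, 4, 5, 6, 7, 8, 9}} = {2, 3, 4, 5, 6, 7, 8, 9}
|Sat(AX (AF q))| = |{2, 3, 4, 5, 6, 7, 8, 9}| = 8.

8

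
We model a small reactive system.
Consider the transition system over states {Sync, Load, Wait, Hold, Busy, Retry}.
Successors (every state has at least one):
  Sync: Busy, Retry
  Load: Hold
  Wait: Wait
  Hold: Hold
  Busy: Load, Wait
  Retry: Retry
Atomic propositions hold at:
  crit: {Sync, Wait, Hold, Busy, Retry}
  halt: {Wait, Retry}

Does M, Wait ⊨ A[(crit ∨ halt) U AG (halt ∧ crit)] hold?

Yes

Sat(crit ∨ halt) = {Sync, Wait, Hold, Busy, Retry}
Sat(halt ∧ crit) = {Wait, Retry}
AG (halt ∧ crit): greatest fixpoint, start Z0 = {Wait, Retry}, keep only states in Sat with every successor in Z. Already a fixed point.
Sat(AG (halt ∧ crit)) = {Wait, Retry}
A[(crit ∨ halt) U AG (halt ∧ crit)]: least fixpoint, start Z0 = Sat(AG (halt ∧ crit)) = {Wait, Retry}, add states in Sat(crit ∨ halt) with every successor in Z. Already a fixed point.
Sat(A[(crit ∨ halt) U AG (halt ∧ crit)]) = {Wait, Retry}
Wait ∈ Sat(A[(crit ∨ halt) U AG (halt ∧ crit)]) = {Wait, Retry}, so the formula holds at Wait.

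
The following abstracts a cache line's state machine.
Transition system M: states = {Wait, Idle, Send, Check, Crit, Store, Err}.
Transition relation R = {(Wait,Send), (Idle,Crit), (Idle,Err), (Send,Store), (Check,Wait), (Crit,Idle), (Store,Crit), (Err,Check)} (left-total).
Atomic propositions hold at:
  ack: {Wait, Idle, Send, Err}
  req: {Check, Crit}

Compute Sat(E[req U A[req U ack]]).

{Wait, Idle, Send, Check, Crit, Err}

A[req U ack]: least fixpoint, start Z0 = Sat(ack) = {Wait, Idle, Send, Err}, add states in Sat(req) with every successor in Z. Z1 = {Wait, Idle, Send, Check, Crit, Err}; fixed.
Sat(A[req U ack]) = {Wait, Idle, Send, Check, Crit, Err}
E[req U A[req U ack]]: least fixpoint, start Z0 = Sat(A[req U ack]) = {Wait, Idle, Send, Check, Crit, Err}, add states in Sat(req) with some successor in Z. Already a fixed point.
Sat(E[req U A[req U ack]]) = {Wait, Idle, Send, Check, Crit, Err}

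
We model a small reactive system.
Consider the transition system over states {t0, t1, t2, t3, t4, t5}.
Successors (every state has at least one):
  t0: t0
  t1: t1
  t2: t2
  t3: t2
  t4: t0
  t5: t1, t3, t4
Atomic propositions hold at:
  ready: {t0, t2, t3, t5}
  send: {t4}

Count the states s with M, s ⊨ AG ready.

3

AG ready: greatest fixpoint, start Z0 = {t0, t2, t3, t5}, keep only states in Sat with every successor in Z. Z1 = {t0, t2, t3}; fixed.
Sat(AG ready) = {t0, t2, t3}
|Sat(AG ready)| = |{t0, t2, t3}| = 3.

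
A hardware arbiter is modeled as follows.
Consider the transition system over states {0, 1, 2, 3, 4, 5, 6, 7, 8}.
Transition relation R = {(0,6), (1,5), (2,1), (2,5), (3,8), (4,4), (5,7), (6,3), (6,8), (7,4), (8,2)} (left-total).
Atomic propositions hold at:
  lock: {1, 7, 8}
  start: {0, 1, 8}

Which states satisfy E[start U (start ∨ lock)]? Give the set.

{0, 1, 7, 8}

Sat(start ∨ lock) = {0, 1, 7, 8}
E[start U (start ∨ lock)]: least fixpoint, start Z0 = Sat((start ∨ lock)) = {0, 1, 7, 8}, add states in Sat(start) with some successor in Z. Already a fixed point.
Sat(E[start U (start ∨ lock)]) = {0, 1, 7, 8}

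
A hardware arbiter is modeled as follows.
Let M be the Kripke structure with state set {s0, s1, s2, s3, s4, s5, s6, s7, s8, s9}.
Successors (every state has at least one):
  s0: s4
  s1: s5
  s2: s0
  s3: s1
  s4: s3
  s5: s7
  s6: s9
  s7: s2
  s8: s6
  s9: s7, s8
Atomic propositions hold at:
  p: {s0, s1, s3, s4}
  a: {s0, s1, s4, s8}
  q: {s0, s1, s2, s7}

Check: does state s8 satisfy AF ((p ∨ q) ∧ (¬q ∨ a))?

No

Sat(p ∨ q) = {s0, s1, s2, s3, s4, s7}
Sat(¬q) = {s3, s4, s5, s6, s8, s9}
Sat(¬q ∨ a) = {s0, s1, s3, s4, s5, s6, s8, s9}
Sat((p ∨ q) ∧ (¬q ∨ a)) = {s0, s1, s3, s4}
AF ((p ∨ q) ∧ (¬q ∨ a)): least fixpoint, start Z0 = {s0, s1, s3, s4}, add states with every successor in Z. Z1 = {s0, s1, s2, s3, s4}; Z2 = {s0, s1, s2, s3, s4, s7}; Z3 = {s0, s1, s2, s3, s4, s5, s7}; fixed.
Sat(AF ((p ∨ q) ∧ (¬q ∨ a))) = {s0, s1, s2, s3, s4, s5, s7}
s8 ∉ Sat(AF ((p ∨ q) ∧ (¬q ∨ a))) = {s0, s1, s2, s3, s4, s5, s7}, so the formula does not hold at s8.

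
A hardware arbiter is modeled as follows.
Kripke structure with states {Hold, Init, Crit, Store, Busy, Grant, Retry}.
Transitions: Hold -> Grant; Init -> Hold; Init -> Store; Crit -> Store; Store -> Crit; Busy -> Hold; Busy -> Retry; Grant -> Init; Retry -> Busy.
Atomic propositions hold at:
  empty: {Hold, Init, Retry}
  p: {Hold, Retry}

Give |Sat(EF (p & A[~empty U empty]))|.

Sat(~empty) = {Crit, Store, Busy, Grant}
A[~empty U empty]: least fixpoint, start Z0 = Sat(empty) = {Hold, Init, Retry}, add states in Sat(~empty) with every successor in Z. Z1 = {Hold, Init, Busy, Grant, Retry}; fixed.
Sat(A[~empty U empty]) = {Hold, Init, Busy, Grant, Retry}
Sat(p & A[~empty U empty]) = {Hold, Retry}
EF (p & A[~empty U empty]): least fixpoint, start Z0 = {Hold, Retry}, add states with some successor in Z. Z1 = {Hold, Init, Busy, Retry}; Z2 = {Hold, Init, Busy, Grant, Retry}; fixed.
Sat(EF (p & A[~empty U empty])) = {Hold, Init, Busy, Grant, Retry}
|Sat(EF (p & A[~empty U empty]))| = |{Hold, Init, Busy, Grant, Retry}| = 5.

5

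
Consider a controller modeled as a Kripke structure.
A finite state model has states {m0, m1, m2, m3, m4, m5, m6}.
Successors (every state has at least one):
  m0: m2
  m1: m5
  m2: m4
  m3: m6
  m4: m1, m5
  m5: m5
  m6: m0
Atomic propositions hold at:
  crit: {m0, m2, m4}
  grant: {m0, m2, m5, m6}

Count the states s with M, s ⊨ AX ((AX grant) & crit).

Sat(AX grant) = {s : every successor in {m0, m2, m5, m6}} = {m0, m1, m3, m5, m6}
Sat((AX grant) & crit) = {m0}
Sat(AX ((AX grant) & crit)) = {s : every successor in {m0}} = {m6}
|Sat(AX ((AX grant) & crit))| = |{m6}| = 1.

1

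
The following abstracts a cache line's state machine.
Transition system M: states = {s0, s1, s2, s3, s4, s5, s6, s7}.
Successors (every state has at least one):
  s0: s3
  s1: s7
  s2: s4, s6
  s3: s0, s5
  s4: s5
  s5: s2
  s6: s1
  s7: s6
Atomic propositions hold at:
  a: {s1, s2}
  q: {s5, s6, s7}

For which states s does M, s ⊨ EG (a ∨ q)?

{s1, s2, s5, s6, s7}

Sat(a ∨ q) = {s1, s2, s5, s6, s7}
EG (a ∨ q): greatest fixpoint, start Z0 = {s1, s2, s5, s6, s7}, keep only states in Sat with some successor in Z. Already a fixed point.
Sat(EG (a ∨ q)) = {s1, s2, s5, s6, s7}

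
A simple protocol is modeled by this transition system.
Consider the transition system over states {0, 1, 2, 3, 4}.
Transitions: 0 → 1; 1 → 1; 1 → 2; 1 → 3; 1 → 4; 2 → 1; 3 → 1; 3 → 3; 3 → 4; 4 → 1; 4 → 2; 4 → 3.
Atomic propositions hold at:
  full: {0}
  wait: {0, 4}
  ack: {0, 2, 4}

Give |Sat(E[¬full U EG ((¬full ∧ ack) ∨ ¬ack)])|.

4

Sat(¬full) = {1, 2, 3, 4}
Sat(¬full ∧ ack) = {2, 4}
Sat(¬ack) = {1, 3}
Sat((¬full ∧ ack) ∨ ¬ack) = {1, 2, 3, 4}
EG ((¬full ∧ ack) ∨ ¬ack): greatest fixpoint, start Z0 = {1, 2, 3, 4}, keep only states in Sat with some successor in Z. Already a fixed point.
Sat(EG ((¬full ∧ ack) ∨ ¬ack)) = {1, 2, 3, 4}
E[¬full U EG ((¬full ∧ ack) ∨ ¬ack)]: least fixpoint, start Z0 = Sat(EG ((¬full ∧ ack) ∨ ¬ack)) = {1, 2, 3, 4}, add states in Sat(¬full) with some successor in Z. Already a fixed point.
Sat(E[¬full U EG ((¬full ∧ ack) ∨ ¬ack)]) = {1, 2, 3, 4}
|Sat(E[¬full U EG ((¬full ∧ ack) ∨ ¬ack)])| = |{1, 2, 3, 4}| = 4.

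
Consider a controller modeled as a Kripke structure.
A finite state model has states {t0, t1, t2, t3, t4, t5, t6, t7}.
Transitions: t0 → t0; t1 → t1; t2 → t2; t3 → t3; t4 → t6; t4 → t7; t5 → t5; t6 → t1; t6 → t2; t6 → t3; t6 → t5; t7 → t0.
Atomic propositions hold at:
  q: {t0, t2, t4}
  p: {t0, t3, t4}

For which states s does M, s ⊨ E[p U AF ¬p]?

Sat(¬p) = {t1, t2, t5, t6, t7}
AF ¬p: least fixpoint, start Z0 = {t1, t2, t5, t6, t7}, add states with every successor in Z. Z1 = {t1, t2, t4, t5, t6, t7}; fixed.
Sat(AF ¬p) = {t1, t2, t4, t5, t6, t7}
E[p U AF ¬p]: least fixpoint, start Z0 = Sat(AF ¬p) = {t1, t2, t4, t5, t6, t7}, add states in Sat(p) with some successor in Z. Already a fixed point.
Sat(E[p U AF ¬p]) = {t1, t2, t4, t5, t6, t7}

{t1, t2, t4, t5, t6, t7}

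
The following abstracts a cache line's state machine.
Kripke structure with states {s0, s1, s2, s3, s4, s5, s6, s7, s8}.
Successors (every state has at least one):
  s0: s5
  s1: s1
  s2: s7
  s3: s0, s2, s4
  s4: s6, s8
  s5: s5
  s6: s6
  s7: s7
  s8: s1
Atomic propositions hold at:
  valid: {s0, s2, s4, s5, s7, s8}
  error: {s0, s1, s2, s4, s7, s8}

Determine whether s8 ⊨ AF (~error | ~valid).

Yes

Sat(~error) = {s3, s5, s6}
Sat(~valid) = {s1, s3, s6}
Sat(~error | ~valid) = {s1, s3, s5, s6}
AF (~error | ~valid): least fixpoint, start Z0 = {s1, s3, s5, s6}, add states with every successor in Z. Z1 = {s0, s1, s3, s5, s6, s8}; Z2 = {s0, s1, s3, s4, s5, s6, s8}; fixed.
Sat(AF (~error | ~valid)) = {s0, s1, s3, s4, s5, s6, s8}
s8 ∈ Sat(AF (~error | ~valid)) = {s0, s1, s3, s4, s5, s6, s8}, so the formula holds at s8.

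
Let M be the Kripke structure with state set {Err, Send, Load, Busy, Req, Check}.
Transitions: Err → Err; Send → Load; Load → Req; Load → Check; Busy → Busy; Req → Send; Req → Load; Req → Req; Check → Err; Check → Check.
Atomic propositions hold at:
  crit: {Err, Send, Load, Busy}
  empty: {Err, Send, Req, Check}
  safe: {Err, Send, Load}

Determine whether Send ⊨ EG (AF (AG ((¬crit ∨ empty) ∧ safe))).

No

Sat(¬crit) = {Req, Check}
Sat(¬crit ∨ empty) = {Err, Send, Req, Check}
Sat((¬crit ∨ empty) ∧ safe) = {Err, Send}
AG ((¬crit ∨ empty) ∧ safe): greatest fixpoint, start Z0 = {Err, Send}, keep only states in Sat with every successor in Z. Z1 = {Err}; fixed.
Sat(AG ((¬crit ∨ empty) ∧ safe)) = {Err}
AF (AG ((¬crit ∨ empty) ∧ safe)): least fixpoint, start Z0 = {Err}, add states with every successor in Z. Already a fixed point.
Sat(AF (AG ((¬crit ∨ empty) ∧ safe))) = {Err}
EG (AF (AG ((¬crit ∨ empty) ∧ safe))): greatest fixpoint, start Z0 = {Err}, keep only states in Sat with some successor in Z. Already a fixed point.
Sat(EG (AF (AG ((¬crit ∨ empty) ∧ safe)))) = {Err}
Send ∉ Sat(EG (AF (AG ((¬crit ∨ empty) ∧ safe)))) = {Err}, so the formula does not hold at Send.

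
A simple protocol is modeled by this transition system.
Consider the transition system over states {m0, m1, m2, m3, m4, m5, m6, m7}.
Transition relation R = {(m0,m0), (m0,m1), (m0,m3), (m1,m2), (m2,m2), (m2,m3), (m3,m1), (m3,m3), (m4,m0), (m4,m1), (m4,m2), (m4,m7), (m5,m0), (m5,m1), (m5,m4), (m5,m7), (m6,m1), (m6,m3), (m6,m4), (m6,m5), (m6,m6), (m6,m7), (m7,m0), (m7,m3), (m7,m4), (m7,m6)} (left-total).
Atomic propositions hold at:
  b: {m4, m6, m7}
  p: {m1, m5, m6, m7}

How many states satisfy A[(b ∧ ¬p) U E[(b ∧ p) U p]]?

Sat(¬p) = {m0, m2, m3, m4}
Sat(b ∧ ¬p) = {m4}
Sat(b ∧ p) = {m6, m7}
E[(b ∧ p) U p]: least fixpoint, start Z0 = Sat(p) = {m1, m5, m6, m7}, add states in Sat(b ∧ p) with some successor in Z. Already a fixed point.
Sat(E[(b ∧ p) U p]) = {m1, m5, m6, m7}
A[(b ∧ ¬p) U E[(b ∧ p) U p]]: least fixpoint, start Z0 = Sat(E[(b ∧ p) U p]) = {m1, m5, m6, m7}, add states in Sat(b ∧ ¬p) with every successor in Z. Already a fixed point.
Sat(A[(b ∧ ¬p) U E[(b ∧ p) U p]]) = {m1, m5, m6, m7}
|Sat(A[(b ∧ ¬p) U E[(b ∧ p) U p]])| = |{m1, m5, m6, m7}| = 4.

4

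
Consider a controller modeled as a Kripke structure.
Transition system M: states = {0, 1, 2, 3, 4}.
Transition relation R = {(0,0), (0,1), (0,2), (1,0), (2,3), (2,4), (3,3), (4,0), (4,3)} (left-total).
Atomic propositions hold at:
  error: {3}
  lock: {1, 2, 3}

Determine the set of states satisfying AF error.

{3}

AF error: least fixpoint, start Z0 = {3}, add states with every successor in Z. Already a fixed point.
Sat(AF error) = {3}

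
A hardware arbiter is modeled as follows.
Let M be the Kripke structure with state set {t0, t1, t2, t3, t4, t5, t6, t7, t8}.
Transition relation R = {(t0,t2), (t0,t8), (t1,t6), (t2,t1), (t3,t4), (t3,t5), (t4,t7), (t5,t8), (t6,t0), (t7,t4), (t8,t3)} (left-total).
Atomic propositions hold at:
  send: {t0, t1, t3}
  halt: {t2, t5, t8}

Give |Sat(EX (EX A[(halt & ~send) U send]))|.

6

Sat(~send) = {t2, t4, t5, t6, t7, t8}
Sat(halt & ~send) = {t2, t5, t8}
A[(halt & ~send) U send]: least fixpoint, start Z0 = Sat(send) = {t0, t1, t3}, add states in Sat(halt & ~send) with every successor in Z. Z1 = {t0, t1, t2, t3, t8}; Z2 = {t0, t1, t2, t3, t5, t8}; fixed.
Sat(A[(halt & ~send) U send]) = {t0, t1, t2, t3, t5, t8}
Sat(EX A[(halt & ~send) U send]) = {s : some successor in {t0, t1, t2, t3, t5, t8}} = {t0, t2, t3, t5, t6, t8}
Sat(EX (EX A[(halt & ~send) U send])) = {s : some successor in {t0, t2, t3, t5, t6, t8}} = {t0, t1, t3, t5, t6, t8}
|Sat(EX (EX A[(halt & ~send) U send]))| = |{t0, t1, t3, t5, t6, t8}| = 6.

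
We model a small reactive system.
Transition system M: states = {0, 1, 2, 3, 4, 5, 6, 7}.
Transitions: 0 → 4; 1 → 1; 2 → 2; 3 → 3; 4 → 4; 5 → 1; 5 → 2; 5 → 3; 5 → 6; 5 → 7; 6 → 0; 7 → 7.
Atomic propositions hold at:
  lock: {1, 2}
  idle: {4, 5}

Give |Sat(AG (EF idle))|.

EF idle: least fixpoint, start Z0 = {4, 5}, add states with some successor in Z. Z1 = {0, 4, 5}; Z2 = {0, 4, 5, 6}; fixed.
Sat(EF idle) = {0, 4, 5, 6}
AG (EF idle): greatest fixpoint, start Z0 = {0, 4, 5, 6}, keep only states in Sat with every successor in Z. Z1 = {0, 4, 6}; fixed.
Sat(AG (EF idle)) = {0, 4, 6}
|Sat(AG (EF idle))| = |{0, 4, 6}| = 3.

3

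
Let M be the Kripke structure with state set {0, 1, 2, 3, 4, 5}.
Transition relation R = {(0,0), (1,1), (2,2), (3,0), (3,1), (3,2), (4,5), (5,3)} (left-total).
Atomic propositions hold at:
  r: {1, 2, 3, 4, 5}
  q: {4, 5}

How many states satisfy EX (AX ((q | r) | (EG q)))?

4

Sat(q | r) = {1, 2, 3, 4, 5}
EG q: greatest fixpoint, start Z0 = {4, 5}, keep only states in Sat with some successor in Z. Z1 = {4}; Z2 = ∅; fixed.
Sat(EG q) = ∅
Sat((q | r) | (EG q)) = {1, 2, 3, 4, 5}
Sat(AX ((q | r) | (EG q))) = {s : every successor in {1, 2, 3, 4, 5}} = {1, 2, 4, 5}
Sat(EX (AX ((q | r) | (EG q)))) = {s : some successor in {1, 2, 4, 5}} = {1, 2, 3, 4}
|Sat(EX (AX ((q | r) | (EG q))))| = |{1, 2, 3, 4}| = 4.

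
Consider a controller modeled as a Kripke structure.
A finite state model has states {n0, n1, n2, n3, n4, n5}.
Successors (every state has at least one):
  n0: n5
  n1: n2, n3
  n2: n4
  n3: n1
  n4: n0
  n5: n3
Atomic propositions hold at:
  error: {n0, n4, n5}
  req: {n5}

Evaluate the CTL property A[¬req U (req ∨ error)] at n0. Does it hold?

Yes

Sat(¬req) = {n0, n1, n2, n3, n4}
Sat(req ∨ error) = {n0, n4, n5}
A[¬req U (req ∨ error)]: least fixpoint, start Z0 = Sat((req ∨ error)) = {n0, n4, n5}, add states in Sat(¬req) with every successor in Z. Z1 = {n0, n2, n4, n5}; fixed.
Sat(A[¬req U (req ∨ error)]) = {n0, n2, n4, n5}
n0 ∈ Sat(A[¬req U (req ∨ error)]) = {n0, n2, n4, n5}, so the formula holds at n0.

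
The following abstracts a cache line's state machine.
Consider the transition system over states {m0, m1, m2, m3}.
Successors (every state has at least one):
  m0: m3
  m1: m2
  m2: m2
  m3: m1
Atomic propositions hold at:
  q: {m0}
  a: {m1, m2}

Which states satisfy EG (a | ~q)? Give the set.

Sat(~q) = {m1, m2, m3}
Sat(a | ~q) = {m1, m2, m3}
EG (a | ~q): greatest fixpoint, start Z0 = {m1, m2, m3}, keep only states in Sat with some successor in Z. Already a fixed point.
Sat(EG (a | ~q)) = {m1, m2, m3}

{m1, m2, m3}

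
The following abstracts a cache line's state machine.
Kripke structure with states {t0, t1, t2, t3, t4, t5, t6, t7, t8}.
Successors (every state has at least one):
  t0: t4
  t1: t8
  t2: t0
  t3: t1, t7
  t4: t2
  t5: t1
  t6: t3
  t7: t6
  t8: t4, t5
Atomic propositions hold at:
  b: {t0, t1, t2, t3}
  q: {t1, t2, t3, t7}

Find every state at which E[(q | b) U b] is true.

{t0, t1, t2, t3}

Sat(q | b) = {t0, t1, t2, t3, t7}
E[(q | b) U b]: least fixpoint, start Z0 = Sat(b) = {t0, t1, t2, t3}, add states in Sat(q | b) with some successor in Z. Already a fixed point.
Sat(E[(q | b) U b]) = {t0, t1, t2, t3}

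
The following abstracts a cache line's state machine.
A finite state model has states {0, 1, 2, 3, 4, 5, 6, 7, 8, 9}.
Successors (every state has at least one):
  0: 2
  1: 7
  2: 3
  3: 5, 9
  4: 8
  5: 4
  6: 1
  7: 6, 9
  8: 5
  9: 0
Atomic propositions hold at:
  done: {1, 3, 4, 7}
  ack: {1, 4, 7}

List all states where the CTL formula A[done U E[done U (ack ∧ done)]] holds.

{1, 4, 7}

Sat(ack ∧ done) = {1, 4, 7}
E[done U (ack ∧ done)]: least fixpoint, start Z0 = Sat((ack ∧ done)) = {1, 4, 7}, add states in Sat(done) with some successor in Z. Already a fixed point.
Sat(E[done U (ack ∧ done)]) = {1, 4, 7}
A[done U E[done U (ack ∧ done)]]: least fixpoint, start Z0 = Sat(E[done U (ack ∧ done)]) = {1, 4, 7}, add states in Sat(done) with every successor in Z. Already a fixed point.
Sat(A[done U E[done U (ack ∧ done)]]) = {1, 4, 7}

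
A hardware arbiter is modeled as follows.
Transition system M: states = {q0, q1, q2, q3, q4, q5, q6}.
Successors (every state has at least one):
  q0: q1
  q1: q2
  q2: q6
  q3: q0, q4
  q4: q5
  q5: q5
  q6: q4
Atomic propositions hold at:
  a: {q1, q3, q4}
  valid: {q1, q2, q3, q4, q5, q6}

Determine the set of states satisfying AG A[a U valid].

{q1, q2, q4, q5, q6}

A[a U valid]: least fixpoint, start Z0 = Sat(valid) = {q1, q2, q3, q4, q5, q6}, add states in Sat(a) with every successor in Z. Already a fixed point.
Sat(A[a U valid]) = {q1, q2, q3, q4, q5, q6}
AG A[a U valid]: greatest fixpoint, start Z0 = {q1, q2, q3, q4, q5, q6}, keep only states in Sat with every successor in Z. Z1 = {q1, q2, q4, q5, q6}; fixed.
Sat(AG A[a U valid]) = {q1, q2, q4, q5, q6}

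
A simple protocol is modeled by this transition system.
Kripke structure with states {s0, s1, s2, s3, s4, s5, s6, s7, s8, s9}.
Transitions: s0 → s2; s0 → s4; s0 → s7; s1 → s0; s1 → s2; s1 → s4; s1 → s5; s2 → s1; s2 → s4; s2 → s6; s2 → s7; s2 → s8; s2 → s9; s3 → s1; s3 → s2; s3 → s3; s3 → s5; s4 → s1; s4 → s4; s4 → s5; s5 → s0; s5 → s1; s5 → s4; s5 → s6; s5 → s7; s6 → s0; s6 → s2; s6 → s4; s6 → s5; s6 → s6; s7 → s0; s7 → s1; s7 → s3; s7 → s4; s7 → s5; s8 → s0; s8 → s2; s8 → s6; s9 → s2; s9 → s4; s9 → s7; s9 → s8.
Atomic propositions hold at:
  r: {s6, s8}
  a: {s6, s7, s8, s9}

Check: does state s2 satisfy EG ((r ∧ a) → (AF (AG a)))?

Yes

Sat(r ∧ a) = {s6, s8}
AG a: greatest fixpoint, start Z0 = {s6, s7, s8, s9}, keep only states in Sat with every successor in Z. Z1 = ∅; fixed.
Sat(AG a) = ∅
AF (AG a): least fixpoint, start Z0 = ∅, add states with every successor in Z. Already a fixed point.
Sat(AF (AG a)) = ∅
Sat((r ∧ a) → (AF (AG a))) = {s0, s1, s2, s3, s4, s5, s7, s9}
EG ((r ∧ a) → (AF (AG a))): greatest fixpoint, start Z0 = {s0, s1, s2, s3, s4, s5, s7, s9}, keep only states in Sat with some successor in Z. Already a fixed point.
Sat(EG ((r ∧ a) → (AF (AG a)))) = {s0, s1, s2, s3, s4, s5, s7, s9}
s2 ∈ Sat(EG ((r ∧ a) → (AF (AG a)))) = {s0, s1, s2, s3, s4, s5, s7, s9}, so the formula holds at s2.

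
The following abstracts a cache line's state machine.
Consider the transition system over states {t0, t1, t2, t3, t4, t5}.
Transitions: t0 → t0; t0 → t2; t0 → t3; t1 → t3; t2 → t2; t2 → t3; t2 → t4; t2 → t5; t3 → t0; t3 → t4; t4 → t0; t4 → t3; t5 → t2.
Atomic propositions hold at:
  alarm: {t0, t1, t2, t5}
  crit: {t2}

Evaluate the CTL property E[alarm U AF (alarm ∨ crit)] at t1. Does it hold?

Sat(alarm ∨ crit) = {t0, t1, t2, t5}
AF (alarm ∨ crit): least fixpoint, start Z0 = {t0, t1, t2, t5}, add states with every successor in Z. Already a fixed point.
Sat(AF (alarm ∨ crit)) = {t0, t1, t2, t5}
E[alarm U AF (alarm ∨ crit)]: least fixpoint, start Z0 = Sat(AF (alarm ∨ crit)) = {t0, t1, t2, t5}, add states in Sat(alarm) with some successor in Z. Already a fixed point.
Sat(E[alarm U AF (alarm ∨ crit)]) = {t0, t1, t2, t5}
t1 ∈ Sat(E[alarm U AF (alarm ∨ crit)]) = {t0, t1, t2, t5}, so the formula holds at t1.

Yes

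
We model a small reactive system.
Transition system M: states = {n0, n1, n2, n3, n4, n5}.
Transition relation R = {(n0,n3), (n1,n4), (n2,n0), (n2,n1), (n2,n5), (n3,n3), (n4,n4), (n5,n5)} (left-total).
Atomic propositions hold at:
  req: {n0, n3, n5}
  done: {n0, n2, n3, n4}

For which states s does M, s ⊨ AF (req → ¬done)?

Sat(¬done) = {n1, n5}
Sat(req → ¬done) = {n1, n2, n4, n5}
AF (req → ¬done): least fixpoint, start Z0 = {n1, n2, n4, n5}, add states with every successor in Z. Already a fixed point.
Sat(AF (req → ¬done)) = {n1, n2, n4, n5}

{n1, n2, n4, n5}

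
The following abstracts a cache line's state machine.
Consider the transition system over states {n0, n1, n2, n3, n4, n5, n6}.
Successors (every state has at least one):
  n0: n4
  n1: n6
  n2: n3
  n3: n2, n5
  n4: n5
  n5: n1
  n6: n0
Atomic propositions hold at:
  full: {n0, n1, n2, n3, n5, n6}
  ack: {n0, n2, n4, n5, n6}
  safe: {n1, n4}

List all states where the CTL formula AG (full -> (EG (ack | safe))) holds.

Sat(ack | safe) = {n0, n1, n2, n4, n5, n6}
EG (ack | safe): greatest fixpoint, start Z0 = {n0, n1, n2, n4, n5, n6}, keep only states in Sat with some successor in Z. Z1 = {n0, n1, n4, n5, n6}; fixed.
Sat(EG (ack | safe)) = {n0, n1, n4, n5, n6}
Sat(full -> (EG (ack | safe))) = {n0, n1, n4, n5, n6}
AG (full -> (EG (ack | safe))): greatest fixpoint, start Z0 = {n0, n1, n4, n5, n6}, keep only states in Sat with every successor in Z. Already a fixed point.
Sat(AG (full -> (EG (ack | safe)))) = {n0, n1, n4, n5, n6}

{n0, n1, n4, n5, n6}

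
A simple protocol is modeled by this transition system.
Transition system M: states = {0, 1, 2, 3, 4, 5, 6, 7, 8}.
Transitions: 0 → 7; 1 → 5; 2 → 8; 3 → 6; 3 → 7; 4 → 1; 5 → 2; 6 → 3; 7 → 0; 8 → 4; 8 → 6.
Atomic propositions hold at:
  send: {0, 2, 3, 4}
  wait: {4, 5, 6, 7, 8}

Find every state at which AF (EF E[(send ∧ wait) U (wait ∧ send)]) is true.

Sat(send ∧ wait) = {4}
Sat(wait ∧ send) = {4}
E[(send ∧ wait) U (wait ∧ send)]: least fixpoint, start Z0 = Sat((wait ∧ send)) = {4}, add states in Sat(send ∧ wait) with some successor in Z. Already a fixed point.
Sat(E[(send ∧ wait) U (wait ∧ send)]) = {4}
EF E[(send ∧ wait) U (wait ∧ send)]: least fixpoint, start Z0 = {4}, add states with some successor in Z. Z1 = {4, 8}; Z2 = {2, 4, 8}; Z3 = {2, 4, 5, 8}; Z4 = {1, 2, 4, 5, 8}; fixed.
Sat(EF E[(send ∧ wait) U (wait ∧ send)]) = {1, 2, 4, 5, 8}
AF (EF E[(send ∧ wait) U (wait ∧ send)]): least fixpoint, start Z0 = {1, 2, 4, 5, 8}, add states with every successor in Z. Already a fixed point.
Sat(AF (EF E[(send ∧ wait) U (wait ∧ send)])) = {1, 2, 4, 5, 8}

{1, 2, 4, 5, 8}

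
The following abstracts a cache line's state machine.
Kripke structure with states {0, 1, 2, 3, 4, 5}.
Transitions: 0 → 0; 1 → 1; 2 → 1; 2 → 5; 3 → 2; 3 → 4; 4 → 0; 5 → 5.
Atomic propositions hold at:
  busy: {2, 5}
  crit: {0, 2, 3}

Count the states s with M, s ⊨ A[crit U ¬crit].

Sat(¬crit) = {1, 4, 5}
A[crit U ¬crit]: least fixpoint, start Z0 = Sat(¬crit) = {1, 4, 5}, add states in Sat(crit) with every successor in Z. Z1 = {1, 2, 4, 5}; Z2 = {1, 2, 3, 4, 5}; fixed.
Sat(A[crit U ¬crit]) = {1, 2, 3, 4, 5}
|Sat(A[crit U ¬crit])| = |{1, 2, 3, 4, 5}| = 5.

5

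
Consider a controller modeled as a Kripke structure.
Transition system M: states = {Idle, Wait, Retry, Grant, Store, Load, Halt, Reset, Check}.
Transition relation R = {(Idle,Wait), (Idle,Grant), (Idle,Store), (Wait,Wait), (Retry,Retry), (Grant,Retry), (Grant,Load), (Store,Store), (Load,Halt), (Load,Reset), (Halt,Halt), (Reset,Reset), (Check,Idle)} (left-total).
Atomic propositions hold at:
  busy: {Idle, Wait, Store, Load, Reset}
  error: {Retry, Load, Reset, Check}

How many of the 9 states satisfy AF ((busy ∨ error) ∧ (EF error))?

6

Sat(busy ∨ error) = {Idle, Wait, Retry, Store, Load, Reset, Check}
EF error: least fixpoint, start Z0 = {Retry, Load, Reset, Check}, add states with some successor in Z. Z1 = {Retry, Grant, Load, Reset, Check}; Z2 = {Idle, Retry, Grant, Load, Reset, Check}; fixed.
Sat(EF error) = {Idle, Retry, Grant, Load, Reset, Check}
Sat((busy ∨ error) ∧ (EF error)) = {Idle, Retry, Load, Reset, Check}
AF ((busy ∨ error) ∧ (EF error)): least fixpoint, start Z0 = {Idle, Retry, Load, Reset, Check}, add states with every successor in Z. Z1 = {Idle, Retry, Grant, Load, Reset, Check}; fixed.
Sat(AF ((busy ∨ error) ∧ (EF error))) = {Idle, Retry, Grant, Load, Reset, Check}
|Sat(AF ((busy ∨ error) ∧ (EF error)))| = |{Idle, Retry, Grant, Load, Reset, Check}| = 6.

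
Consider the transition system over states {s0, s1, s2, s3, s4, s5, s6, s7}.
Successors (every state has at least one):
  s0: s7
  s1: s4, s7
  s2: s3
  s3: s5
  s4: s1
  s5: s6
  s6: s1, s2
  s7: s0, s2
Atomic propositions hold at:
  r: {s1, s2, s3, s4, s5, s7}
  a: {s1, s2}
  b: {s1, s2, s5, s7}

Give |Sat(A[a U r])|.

A[a U r]: least fixpoint, start Z0 = Sat(r) = {s1, s2, s3, s4, s5, s7}, add states in Sat(a) with every successor in Z. Already a fixed point.
Sat(A[a U r]) = {s1, s2, s3, s4, s5, s7}
|Sat(A[a U r])| = |{s1, s2, s3, s4, s5, s7}| = 6.

6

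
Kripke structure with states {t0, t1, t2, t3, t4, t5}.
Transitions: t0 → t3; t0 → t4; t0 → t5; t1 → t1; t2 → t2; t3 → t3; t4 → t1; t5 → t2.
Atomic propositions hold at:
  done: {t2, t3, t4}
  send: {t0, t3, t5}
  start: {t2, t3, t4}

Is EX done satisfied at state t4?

No

Sat(EX done) = {s : some successor in {t2, t3, t4}} = {t0, t2, t3, t5}
t4 ∉ Sat(EX done) = {t0, t2, t3, t5}, so the formula does not hold at t4.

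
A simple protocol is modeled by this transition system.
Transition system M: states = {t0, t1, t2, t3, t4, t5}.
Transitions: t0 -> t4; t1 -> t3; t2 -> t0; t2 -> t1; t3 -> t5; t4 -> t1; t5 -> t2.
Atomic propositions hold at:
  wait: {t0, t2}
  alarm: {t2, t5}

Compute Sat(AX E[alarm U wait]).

{t3, t5}

E[alarm U wait]: least fixpoint, start Z0 = Sat(wait) = {t0, t2}, add states in Sat(alarm) with some successor in Z. Z1 = {t0, t2, t5}; fixed.
Sat(E[alarm U wait]) = {t0, t2, t5}
Sat(AX E[alarm U wait]) = {s : every successor in {t0, t2, t5}} = {t3, t5}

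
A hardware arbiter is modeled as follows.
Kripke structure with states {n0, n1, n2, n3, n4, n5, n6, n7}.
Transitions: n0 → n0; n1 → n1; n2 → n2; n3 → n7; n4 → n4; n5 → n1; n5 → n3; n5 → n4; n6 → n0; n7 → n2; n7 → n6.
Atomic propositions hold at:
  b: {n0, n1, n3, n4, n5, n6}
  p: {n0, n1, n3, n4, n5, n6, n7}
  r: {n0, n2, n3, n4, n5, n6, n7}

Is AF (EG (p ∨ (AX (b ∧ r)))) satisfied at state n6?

Sat(b ∧ r) = {n0, n3, n4, n5, n6}
Sat(AX (b ∧ r)) = {s : every successor in {n0, n3, n4, n5, n6}} = {n0, n4, n6}
Sat(p ∨ (AX (b ∧ r))) = {n0, n1, n3, n4, n5, n6, n7}
EG (p ∨ (AX (b ∧ r))): greatest fixpoint, start Z0 = {n0, n1, n3, n4, n5, n6, n7}, keep only states in Sat with some successor in Z. Already a fixed point.
Sat(EG (p ∨ (AX (b ∧ r)))) = {n0, n1, n3, n4, n5, n6, n7}
AF (EG (p ∨ (AX (b ∧ r)))): least fixpoint, start Z0 = {n0, n1, n3, n4, n5, n6, n7}, add states with every successor in Z. Already a fixed point.
Sat(AF (EG (p ∨ (AX (b ∧ r))))) = {n0, n1, n3, n4, n5, n6, n7}
n6 ∈ Sat(AF (EG (p ∨ (AX (b ∧ r))))) = {n0, n1, n3, n4, n5, n6, n7}, so the formula holds at n6.

Yes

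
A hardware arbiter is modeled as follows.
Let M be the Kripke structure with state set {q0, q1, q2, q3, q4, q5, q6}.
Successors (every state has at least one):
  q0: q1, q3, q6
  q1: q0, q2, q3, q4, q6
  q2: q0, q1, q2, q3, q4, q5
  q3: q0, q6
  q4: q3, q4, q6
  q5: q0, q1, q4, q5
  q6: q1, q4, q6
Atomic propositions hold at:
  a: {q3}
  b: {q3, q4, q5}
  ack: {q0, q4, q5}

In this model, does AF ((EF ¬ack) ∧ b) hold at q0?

Sat(¬ack) = {q1, q2, q3, q6}
EF ¬ack: least fixpoint, start Z0 = {q1, q2, q3, q6}, add states with some successor in Z. Z1 = {q0, q1, q2, q3, q4, q5, q6}; fixed.
Sat(EF ¬ack) = {q0, q1, q2, q3, q4, q5, q6}
Sat((EF ¬ack) ∧ b) = {q3, q4, q5}
AF ((EF ¬ack) ∧ b): least fixpoint, start Z0 = {q3, q4, q5}, add states with every successor in Z. Already a fixed point.
Sat(AF ((EF ¬ack) ∧ b)) = {q3, q4, q5}
q0 ∉ Sat(AF ((EF ¬ack) ∧ b)) = {q3, q4, q5}, so the formula does not hold at q0.

No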